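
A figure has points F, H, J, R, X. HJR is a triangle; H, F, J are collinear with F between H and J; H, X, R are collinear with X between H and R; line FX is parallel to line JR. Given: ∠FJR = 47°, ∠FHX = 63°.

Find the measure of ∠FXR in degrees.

∠FXR = 110°

1. ∠HJR = 47°  [F on ray JH]
2. ∠JHR = 63°  [F on HJ, X on HR]
3. ∠HRJ = 70°  [△HJR]
4. ∠FXH = 70°  [FX∥JR, corresponding at X]
5. ∠FXR = 110°  [linear pair at X on HR]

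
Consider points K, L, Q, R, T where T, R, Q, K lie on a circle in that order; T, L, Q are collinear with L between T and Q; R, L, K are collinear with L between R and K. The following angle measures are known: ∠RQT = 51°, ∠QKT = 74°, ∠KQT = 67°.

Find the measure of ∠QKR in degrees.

∠QKR = 23°

1. ∠QRT = 106°  [cyclic TRQK, opposite ∠R+∠K]
2. ∠QTR = 23°  [△TRQ]
3. ∠QKR = 23°  [same arc RQ]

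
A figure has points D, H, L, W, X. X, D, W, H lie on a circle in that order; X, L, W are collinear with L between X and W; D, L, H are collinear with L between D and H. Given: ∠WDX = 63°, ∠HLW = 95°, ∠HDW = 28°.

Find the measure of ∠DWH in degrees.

∠DWH = 102°

1. ∠WHX = 117°  [cyclic XDWH, opposite ∠D+∠H]
2. ∠HXW = 28°  [same arc WH]
3. ∠HWX = 35°  [△XWH]
4. ∠DHW = 50°  [△WLH]
5. ∠DWH = 102°  [△DWH]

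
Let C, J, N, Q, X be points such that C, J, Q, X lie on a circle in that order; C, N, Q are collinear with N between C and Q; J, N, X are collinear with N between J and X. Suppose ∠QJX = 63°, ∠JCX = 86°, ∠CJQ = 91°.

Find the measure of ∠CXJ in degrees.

∠CXJ = 66°

1. ∠QCX = 63°  [same arc QX]
2. ∠CXQ = 89°  [cyclic CJQX, opposite ∠J+∠X]
3. ∠CQX = 28°  [△CQX]
4. ∠CJX = 28°  [same arc CX]
5. ∠CXJ = 66°  [△CJX]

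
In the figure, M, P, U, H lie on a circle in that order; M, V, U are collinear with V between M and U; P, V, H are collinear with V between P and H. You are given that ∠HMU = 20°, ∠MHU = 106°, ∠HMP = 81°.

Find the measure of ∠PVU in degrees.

∠PVU = 115°

1. ∠HPU = 20°  [same arc UH]
2. ∠HUM = 54°  [△MUH]
3. ∠HUP = 99°  [cyclic MPUH, opposite ∠M+∠U]
4. ∠PHU = 61°  [△PUH]
5. ∠HPM = 54°  [same arc MH]
6. ∠PMU = 61°  [same arc PU]
7. ∠MVP = 65°  [△MVP]
8. ∠PVU = 115°  [linear pair at V on MU]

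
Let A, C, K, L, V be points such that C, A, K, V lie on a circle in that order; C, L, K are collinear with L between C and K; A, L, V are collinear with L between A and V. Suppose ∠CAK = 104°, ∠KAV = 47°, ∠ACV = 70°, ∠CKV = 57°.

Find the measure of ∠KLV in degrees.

∠KLV = 100°

1. ∠AKV = 110°  [cyclic CAKV, opposite ∠C+∠K]
2. ∠AVK = 23°  [△AKV]
3. ∠KLV = 100°  [△KLV]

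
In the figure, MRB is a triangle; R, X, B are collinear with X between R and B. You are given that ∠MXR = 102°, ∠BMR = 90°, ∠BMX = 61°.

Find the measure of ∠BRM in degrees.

∠BRM = 49°

1. ∠BXM = 78°  [linear pair at X on RB]
2. ∠MBX = 41°  [△MXB]
3. ∠MBR = 41°  [X on ray BR]
4. ∠BRM = 49°  [△MRB]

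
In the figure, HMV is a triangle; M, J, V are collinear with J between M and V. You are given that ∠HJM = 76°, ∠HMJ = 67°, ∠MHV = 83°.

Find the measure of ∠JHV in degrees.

1. ∠HJV = 104°  [linear pair at J on MV]
2. ∠HMV = 67°  [J on ray MV]
3. ∠HVM = 30°  [△HMV]
4. ∠HVJ = 30°  [J on ray VM]
5. ∠JHV = 46°  [△HJV]

∠JHV = 46°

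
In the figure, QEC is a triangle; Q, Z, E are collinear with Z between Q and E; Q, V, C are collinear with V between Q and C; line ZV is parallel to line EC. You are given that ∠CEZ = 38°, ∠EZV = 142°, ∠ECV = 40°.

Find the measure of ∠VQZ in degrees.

1. ∠CEQ = 38°  [Z on ray EQ]
2. ∠ECQ = 40°  [V on ray CQ]
3. ∠CQE = 102°  [△QEC]
4. ∠VQZ = 102°  [Z on QE, V on QC]

∠VQZ = 102°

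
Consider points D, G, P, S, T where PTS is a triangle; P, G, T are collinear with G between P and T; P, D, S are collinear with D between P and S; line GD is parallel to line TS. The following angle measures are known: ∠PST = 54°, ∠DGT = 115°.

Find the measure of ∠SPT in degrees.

∠SPT = 61°

1. ∠GDP = 54°  [GD∥TS, corresponding at D]
2. ∠DGP = 65°  [linear pair at G on PT]
3. ∠DPG = 61°  [△PGD]
4. ∠SPT = 61°  [G on PT, D on PS]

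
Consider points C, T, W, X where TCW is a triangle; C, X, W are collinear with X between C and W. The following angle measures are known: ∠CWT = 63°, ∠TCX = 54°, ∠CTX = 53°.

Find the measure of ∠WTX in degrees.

1. ∠TWX = 63°  [X on ray WC]
2. ∠CXT = 73°  [△TCX]
3. ∠TXW = 107°  [linear pair at X on CW]
4. ∠WTX = 10°  [△TXW]

∠WTX = 10°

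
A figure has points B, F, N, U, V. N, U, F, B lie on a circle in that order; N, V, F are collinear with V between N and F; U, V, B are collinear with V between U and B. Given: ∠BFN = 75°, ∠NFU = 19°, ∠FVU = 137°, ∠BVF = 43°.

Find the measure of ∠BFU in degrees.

∠BFU = 94°

1. ∠FBU = 62°  [△FVB]
2. ∠BUF = 24°  [△UVF]
3. ∠BFU = 94°  [△UFB]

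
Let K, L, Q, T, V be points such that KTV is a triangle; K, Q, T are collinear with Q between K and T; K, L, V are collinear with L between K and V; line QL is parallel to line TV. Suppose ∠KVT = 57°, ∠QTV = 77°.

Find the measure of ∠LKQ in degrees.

1. ∠KTV = 77°  [Q on ray TK]
2. ∠TKV = 46°  [△KTV]
3. ∠LKQ = 46°  [Q on KT, L on KV]

∠LKQ = 46°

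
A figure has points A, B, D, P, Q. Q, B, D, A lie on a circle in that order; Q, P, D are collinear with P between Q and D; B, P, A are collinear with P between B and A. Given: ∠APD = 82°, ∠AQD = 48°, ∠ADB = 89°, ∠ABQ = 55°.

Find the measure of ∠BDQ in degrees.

∠BDQ = 34°

1. ∠BPQ = 82°  [vertical angles at P]
2. ∠ABD = 48°  [same arc DA]
3. ∠BPD = 98°  [linear pair at P on QD]
4. ∠BDQ = 34°  [△BPD]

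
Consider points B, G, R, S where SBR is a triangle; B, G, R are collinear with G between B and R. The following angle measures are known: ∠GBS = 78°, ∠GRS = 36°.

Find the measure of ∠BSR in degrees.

∠BSR = 66°

1. ∠RBS = 78°  [G on ray BR]
2. ∠BRS = 36°  [G on ray RB]
3. ∠BSR = 66°  [△SBR]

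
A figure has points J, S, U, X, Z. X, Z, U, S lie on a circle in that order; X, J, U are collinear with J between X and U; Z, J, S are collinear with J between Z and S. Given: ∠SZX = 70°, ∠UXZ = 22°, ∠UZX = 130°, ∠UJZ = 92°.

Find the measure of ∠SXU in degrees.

∠SXU = 60°

1. ∠SUX = 70°  [same arc XS]
2. ∠USX = 50°  [cyclic XZUS, opposite ∠Z+∠S]
3. ∠SXU = 60°  [△XUS]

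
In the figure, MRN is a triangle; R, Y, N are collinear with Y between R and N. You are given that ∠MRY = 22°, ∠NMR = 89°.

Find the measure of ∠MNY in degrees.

1. ∠MRN = 22°  [Y on ray RN]
2. ∠MNR = 69°  [△MRN]
3. ∠MNY = 69°  [Y on ray NR]

∠MNY = 69°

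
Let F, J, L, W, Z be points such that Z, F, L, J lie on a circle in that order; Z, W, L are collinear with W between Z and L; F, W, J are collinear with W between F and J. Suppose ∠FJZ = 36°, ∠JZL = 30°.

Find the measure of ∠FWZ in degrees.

∠FWZ = 66°

1. ∠FLZ = 36°  [same arc ZF]
2. ∠JFL = 30°  [same arc LJ]
3. ∠FWL = 114°  [△FWL]
4. ∠FWZ = 66°  [linear pair at W on ZL]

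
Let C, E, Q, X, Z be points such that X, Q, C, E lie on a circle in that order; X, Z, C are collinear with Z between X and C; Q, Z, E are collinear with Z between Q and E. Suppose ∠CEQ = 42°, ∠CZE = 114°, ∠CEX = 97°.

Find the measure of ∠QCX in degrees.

1. ∠CXQ = 42°  [same arc QC]
2. ∠CQX = 83°  [cyclic XQCE, opposite ∠Q+∠E]
3. ∠QCX = 55°  [△XQC]

∠QCX = 55°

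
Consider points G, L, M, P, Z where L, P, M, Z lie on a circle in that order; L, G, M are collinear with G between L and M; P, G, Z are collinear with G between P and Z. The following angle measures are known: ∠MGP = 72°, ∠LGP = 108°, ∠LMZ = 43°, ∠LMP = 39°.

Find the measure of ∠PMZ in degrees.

∠PMZ = 82°

1. ∠MPZ = 69°  [△PGM]
2. ∠MGZ = 108°  [vertical angles at G]
3. ∠MZP = 29°  [△MGZ]
4. ∠PMZ = 82°  [△PMZ]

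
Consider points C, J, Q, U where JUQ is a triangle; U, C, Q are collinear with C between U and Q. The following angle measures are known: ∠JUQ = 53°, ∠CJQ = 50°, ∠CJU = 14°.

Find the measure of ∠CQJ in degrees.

∠CQJ = 63°

1. ∠CUJ = 53°  [C on ray UQ]
2. ∠JCU = 113°  [△JUC]
3. ∠JCQ = 67°  [linear pair at C on UQ]
4. ∠CQJ = 63°  [△JCQ]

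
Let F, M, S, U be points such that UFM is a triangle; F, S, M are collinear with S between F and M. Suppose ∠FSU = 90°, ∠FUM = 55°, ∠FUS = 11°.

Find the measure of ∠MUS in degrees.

∠MUS = 44°

1. ∠SFU = 79°  [△UFS]
2. ∠MSU = 90°  [linear pair at S on FM]
3. ∠MFU = 79°  [S on ray FM]
4. ∠FMU = 46°  [△UFM]
5. ∠SMU = 46°  [S on ray MF]
6. ∠MUS = 44°  [△USM]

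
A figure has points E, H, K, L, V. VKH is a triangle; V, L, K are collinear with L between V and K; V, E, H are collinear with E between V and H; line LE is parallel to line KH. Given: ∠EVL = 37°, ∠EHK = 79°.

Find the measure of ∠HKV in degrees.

∠HKV = 64°

1. ∠HVK = 37°  [L on VK, E on VH]
2. ∠KHV = 79°  [E on ray HV]
3. ∠HKV = 64°  [△VKH]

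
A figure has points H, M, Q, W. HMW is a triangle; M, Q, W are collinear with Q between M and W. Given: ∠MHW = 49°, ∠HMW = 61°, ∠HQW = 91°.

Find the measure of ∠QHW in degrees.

1. ∠HWM = 70°  [△HMW]
2. ∠HWQ = 70°  [Q on ray WM]
3. ∠QHW = 19°  [△HQW]

∠QHW = 19°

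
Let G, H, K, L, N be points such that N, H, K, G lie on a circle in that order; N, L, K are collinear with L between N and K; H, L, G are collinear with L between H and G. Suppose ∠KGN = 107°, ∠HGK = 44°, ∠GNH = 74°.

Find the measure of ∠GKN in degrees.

1. ∠GKH = 106°  [cyclic NHKG, opposite ∠N+∠K]
2. ∠GHK = 30°  [△HKG]
3. ∠GNK = 30°  [same arc KG]
4. ∠GKN = 43°  [△NKG]

∠GKN = 43°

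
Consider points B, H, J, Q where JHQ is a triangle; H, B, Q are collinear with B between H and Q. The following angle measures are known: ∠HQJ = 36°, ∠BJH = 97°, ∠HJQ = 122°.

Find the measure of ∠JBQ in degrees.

∠JBQ = 119°

1. ∠JHQ = 22°  [△JHQ]
2. ∠BHJ = 22°  [B on ray HQ]
3. ∠HBJ = 61°  [△JHB]
4. ∠JBQ = 119°  [linear pair at B on HQ]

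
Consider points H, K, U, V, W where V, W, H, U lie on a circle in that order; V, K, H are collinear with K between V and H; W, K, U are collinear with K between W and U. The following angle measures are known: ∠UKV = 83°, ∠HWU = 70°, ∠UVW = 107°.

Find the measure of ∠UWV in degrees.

1. ∠HVU = 70°  [same arc HU]
2. ∠VUW = 27°  [△VKU]
3. ∠UWV = 46°  [△VWU]

∠UWV = 46°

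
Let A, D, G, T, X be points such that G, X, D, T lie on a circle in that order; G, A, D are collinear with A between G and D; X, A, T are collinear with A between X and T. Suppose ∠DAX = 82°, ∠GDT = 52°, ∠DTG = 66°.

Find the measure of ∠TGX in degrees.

∠TGX = 92°

1. ∠GAT = 82°  [vertical angles at A]
2. ∠GXT = 52°  [same arc GT]
3. ∠DGT = 62°  [△GDT]
4. ∠GTX = 36°  [△GAT]
5. ∠TGX = 92°  [△GXT]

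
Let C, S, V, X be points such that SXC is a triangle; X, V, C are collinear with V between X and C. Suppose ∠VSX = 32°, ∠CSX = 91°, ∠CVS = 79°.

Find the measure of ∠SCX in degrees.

∠SCX = 42°

1. ∠SVX = 101°  [linear pair at V on XC]
2. ∠SXV = 47°  [△SXV]
3. ∠CXS = 47°  [V on ray XC]
4. ∠SCX = 42°  [△SXC]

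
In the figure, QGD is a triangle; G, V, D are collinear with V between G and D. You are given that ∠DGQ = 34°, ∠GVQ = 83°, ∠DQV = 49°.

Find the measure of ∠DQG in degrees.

∠DQG = 112°

1. ∠DVQ = 97°  [linear pair at V on GD]
2. ∠QDV = 34°  [△QVD]
3. ∠GDQ = 34°  [V on ray DG]
4. ∠DQG = 112°  [△QGD]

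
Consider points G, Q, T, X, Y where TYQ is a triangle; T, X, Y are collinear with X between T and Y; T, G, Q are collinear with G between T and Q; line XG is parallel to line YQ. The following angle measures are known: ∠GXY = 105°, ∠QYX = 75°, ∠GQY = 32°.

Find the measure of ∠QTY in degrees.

1. ∠QYT = 75°  [X on ray YT]
2. ∠TQY = 32°  [G on ray QT]
3. ∠QTY = 73°  [△TYQ]

∠QTY = 73°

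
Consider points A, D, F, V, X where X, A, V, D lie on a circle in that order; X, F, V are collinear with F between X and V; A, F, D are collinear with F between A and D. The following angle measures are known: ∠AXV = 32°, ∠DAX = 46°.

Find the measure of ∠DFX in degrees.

∠DFX = 78°

1. ∠ADV = 32°  [same arc AV]
2. ∠DVX = 46°  [same arc XD]
3. ∠DFV = 102°  [△VFD]
4. ∠DFX = 78°  [linear pair at F on XV]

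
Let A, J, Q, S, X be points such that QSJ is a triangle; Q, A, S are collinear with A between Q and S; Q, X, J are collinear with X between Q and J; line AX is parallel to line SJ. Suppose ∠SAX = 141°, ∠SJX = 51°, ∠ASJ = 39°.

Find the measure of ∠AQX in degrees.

∠AQX = 90°

1. ∠QJS = 51°  [X on ray JQ]
2. ∠JSQ = 39°  [A on ray SQ]
3. ∠JQS = 90°  [△QSJ]
4. ∠AQX = 90°  [A on QS, X on QJ]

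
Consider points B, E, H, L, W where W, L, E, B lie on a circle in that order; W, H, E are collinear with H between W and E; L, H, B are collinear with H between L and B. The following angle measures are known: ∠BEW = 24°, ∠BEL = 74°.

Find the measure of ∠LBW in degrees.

1. ∠BLW = 24°  [same arc WB]
2. ∠BWL = 106°  [cyclic WLEB, opposite ∠W+∠E]
3. ∠LBW = 50°  [△WLB]

∠LBW = 50°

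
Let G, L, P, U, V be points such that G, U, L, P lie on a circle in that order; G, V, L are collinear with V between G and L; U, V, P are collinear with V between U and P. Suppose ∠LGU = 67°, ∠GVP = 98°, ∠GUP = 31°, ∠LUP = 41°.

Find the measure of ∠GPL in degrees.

1. ∠GLP = 31°  [same arc GP]
2. ∠LGP = 41°  [same arc LP]
3. ∠GPL = 108°  [△GLP]

∠GPL = 108°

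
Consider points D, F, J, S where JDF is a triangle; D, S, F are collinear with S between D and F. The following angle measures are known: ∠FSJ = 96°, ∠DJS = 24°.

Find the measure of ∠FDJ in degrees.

∠FDJ = 72°

1. ∠DSJ = 84°  [linear pair at S on DF]
2. ∠JDS = 72°  [△JDS]
3. ∠FDJ = 72°  [S on ray DF]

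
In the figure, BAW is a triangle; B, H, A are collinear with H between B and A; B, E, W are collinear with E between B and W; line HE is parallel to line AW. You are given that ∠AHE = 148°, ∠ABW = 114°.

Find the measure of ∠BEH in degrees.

1. ∠BHE = 32°  [linear pair at H on BA]
2. ∠EBH = 114°  [H on BA, E on BW]
3. ∠BEH = 34°  [△BHE]

∠BEH = 34°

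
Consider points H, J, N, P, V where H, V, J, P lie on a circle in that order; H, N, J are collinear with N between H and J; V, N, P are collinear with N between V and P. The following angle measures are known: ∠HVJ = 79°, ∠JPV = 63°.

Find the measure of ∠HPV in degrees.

1. ∠JHV = 63°  [same arc VJ]
2. ∠HJV = 38°  [△HVJ]
3. ∠HPV = 38°  [same arc HV]

∠HPV = 38°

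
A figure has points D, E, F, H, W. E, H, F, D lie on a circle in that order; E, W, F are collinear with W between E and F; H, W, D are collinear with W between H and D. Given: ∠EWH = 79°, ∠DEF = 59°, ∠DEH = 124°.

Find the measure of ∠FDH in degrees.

∠FDH = 65°

1. ∠DHF = 59°  [same arc FD]
2. ∠DFH = 56°  [cyclic EHFD, opposite ∠E+∠F]
3. ∠FDH = 65°  [△HFD]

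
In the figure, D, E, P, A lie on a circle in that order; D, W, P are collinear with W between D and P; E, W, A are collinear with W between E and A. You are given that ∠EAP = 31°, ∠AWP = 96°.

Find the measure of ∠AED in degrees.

1. ∠EDP = 31°  [same arc EP]
2. ∠DWE = 96°  [vertical angles at W]
3. ∠AED = 53°  [△DWE]

∠AED = 53°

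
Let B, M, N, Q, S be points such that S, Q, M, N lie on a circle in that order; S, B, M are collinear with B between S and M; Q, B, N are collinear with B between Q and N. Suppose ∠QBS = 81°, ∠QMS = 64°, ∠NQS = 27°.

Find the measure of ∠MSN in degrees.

1. ∠MBN = 81°  [vertical angles at B]
2. ∠QNS = 64°  [same arc SQ]
3. ∠NBS = 99°  [linear pair at B on SM]
4. ∠MSN = 17°  [△SBN]

∠MSN = 17°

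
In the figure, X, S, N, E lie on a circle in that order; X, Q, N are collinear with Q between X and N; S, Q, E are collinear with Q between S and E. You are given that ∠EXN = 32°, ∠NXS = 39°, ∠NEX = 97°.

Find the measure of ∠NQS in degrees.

1. ∠ESN = 32°  [same arc NE]
2. ∠NSX = 83°  [cyclic XSNE, opposite ∠S+∠E]
3. ∠SNX = 58°  [△XSN]
4. ∠NQS = 90°  [△SQN]

∠NQS = 90°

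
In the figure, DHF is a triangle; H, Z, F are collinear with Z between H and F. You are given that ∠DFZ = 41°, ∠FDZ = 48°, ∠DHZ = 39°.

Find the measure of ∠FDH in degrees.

1. ∠DFH = 41°  [Z on ray FH]
2. ∠DHF = 39°  [Z on ray HF]
3. ∠FDH = 100°  [△DHF]

∠FDH = 100°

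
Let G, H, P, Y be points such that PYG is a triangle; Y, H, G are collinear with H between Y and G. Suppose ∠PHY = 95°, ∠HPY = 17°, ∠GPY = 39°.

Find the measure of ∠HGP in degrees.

1. ∠HYP = 68°  [△PYH]
2. ∠GYP = 68°  [H on ray YG]
3. ∠PGY = 73°  [△PYG]
4. ∠HGP = 73°  [H on ray GY]

∠HGP = 73°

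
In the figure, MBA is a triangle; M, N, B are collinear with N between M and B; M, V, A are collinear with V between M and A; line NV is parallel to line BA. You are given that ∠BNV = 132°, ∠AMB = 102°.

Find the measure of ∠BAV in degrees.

∠BAV = 30°

1. ∠MNV = 48°  [linear pair at N on MB]
2. ∠NMV = 102°  [N on MB, V on MA]
3. ∠MVN = 30°  [△MNV]
4. ∠AVN = 150°  [linear pair at V on MA]
5. ∠BAV = 30°  [NV∥BA, co-interior at A–V]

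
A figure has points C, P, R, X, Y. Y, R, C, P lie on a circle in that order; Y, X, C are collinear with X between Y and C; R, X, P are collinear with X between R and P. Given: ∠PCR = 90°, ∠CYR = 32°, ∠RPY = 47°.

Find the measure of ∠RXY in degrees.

∠RXY = 105°

1. ∠PYR = 90°  [cyclic YRCP, opposite ∠Y+∠C]
2. ∠PRY = 43°  [△YRP]
3. ∠RXY = 105°  [△YXR]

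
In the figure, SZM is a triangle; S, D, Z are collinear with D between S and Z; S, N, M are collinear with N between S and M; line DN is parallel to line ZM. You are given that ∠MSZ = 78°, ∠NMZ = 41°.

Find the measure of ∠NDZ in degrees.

∠NDZ = 119°

1. ∠SMZ = 41°  [N on ray MS]
2. ∠MZS = 61°  [△SZM]
3. ∠NDS = 61°  [DN∥ZM, corresponding at D]
4. ∠NDZ = 119°  [linear pair at D on SZ]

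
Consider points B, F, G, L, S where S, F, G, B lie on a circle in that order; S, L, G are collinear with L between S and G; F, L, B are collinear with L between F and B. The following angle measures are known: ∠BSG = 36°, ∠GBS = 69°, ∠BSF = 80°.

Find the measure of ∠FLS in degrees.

1. ∠BFG = 36°  [same arc GB]
2. ∠BGS = 75°  [△SGB]
3. ∠BGF = 100°  [cyclic SFGB, opposite ∠S+∠G]
4. ∠FBG = 44°  [△FGB]
5. ∠BFS = 75°  [same arc SB]
6. ∠FSG = 44°  [same arc FG]
7. ∠FLS = 61°  [△SLF]

∠FLS = 61°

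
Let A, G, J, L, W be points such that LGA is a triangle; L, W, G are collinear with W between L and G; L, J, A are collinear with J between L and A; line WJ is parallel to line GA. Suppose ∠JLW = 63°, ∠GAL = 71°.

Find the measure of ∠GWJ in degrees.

∠GWJ = 134°

1. ∠ALG = 63°  [W on LG, J on LA]
2. ∠AGL = 46°  [△LGA]
3. ∠JWL = 46°  [WJ∥GA, corresponding at W]
4. ∠GWJ = 134°  [linear pair at W on LG]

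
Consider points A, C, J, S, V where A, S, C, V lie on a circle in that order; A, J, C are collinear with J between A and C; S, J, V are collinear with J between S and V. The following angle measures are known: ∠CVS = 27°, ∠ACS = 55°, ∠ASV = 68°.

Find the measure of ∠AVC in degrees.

∠AVC = 82°

1. ∠CAS = 27°  [same arc SC]
2. ∠ASC = 98°  [△ASC]
3. ∠AVC = 82°  [cyclic ASCV, opposite ∠S+∠V]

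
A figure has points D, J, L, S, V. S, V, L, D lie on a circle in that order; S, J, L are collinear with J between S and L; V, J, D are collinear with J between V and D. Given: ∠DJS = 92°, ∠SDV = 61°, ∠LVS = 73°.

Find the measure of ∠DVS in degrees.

∠DVS = 46°

1. ∠LJV = 92°  [vertical angles at J]
2. ∠SLV = 61°  [same arc SV]
3. ∠LSV = 46°  [△SVL]
4. ∠SJV = 88°  [linear pair at J on SL]
5. ∠DVS = 46°  [△SJV]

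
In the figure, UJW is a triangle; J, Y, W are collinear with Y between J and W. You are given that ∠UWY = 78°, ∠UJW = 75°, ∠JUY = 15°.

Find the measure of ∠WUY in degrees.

∠WUY = 12°

1. ∠UJY = 75°  [Y on ray JW]
2. ∠JYU = 90°  [△UJY]
3. ∠UYW = 90°  [linear pair at Y on JW]
4. ∠WUY = 12°  [△UYW]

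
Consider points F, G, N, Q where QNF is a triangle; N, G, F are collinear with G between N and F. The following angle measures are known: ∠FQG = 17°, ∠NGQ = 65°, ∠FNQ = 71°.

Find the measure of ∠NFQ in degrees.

1. ∠FGQ = 115°  [linear pair at G on NF]
2. ∠GFQ = 48°  [△QGF]
3. ∠NFQ = 48°  [G on ray FN]

∠NFQ = 48°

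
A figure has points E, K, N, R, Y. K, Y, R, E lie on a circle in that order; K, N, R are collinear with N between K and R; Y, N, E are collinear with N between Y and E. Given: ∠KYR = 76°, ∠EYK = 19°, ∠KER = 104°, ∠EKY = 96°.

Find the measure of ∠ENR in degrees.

∠ENR = 122°

1. ∠ERK = 19°  [same arc KE]
2. ∠KEY = 65°  [△KYE]
3. ∠EKR = 57°  [△KRE]
4. ∠ENK = 58°  [△KNE]
5. ∠ENR = 122°  [linear pair at N on KR]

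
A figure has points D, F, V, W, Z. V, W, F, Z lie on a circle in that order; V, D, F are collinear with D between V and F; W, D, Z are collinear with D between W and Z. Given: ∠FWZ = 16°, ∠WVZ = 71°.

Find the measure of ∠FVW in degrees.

1. ∠WFZ = 109°  [cyclic VWFZ, opposite ∠V+∠F]
2. ∠FZW = 55°  [△WFZ]
3. ∠FVW = 55°  [same arc WF]

∠FVW = 55°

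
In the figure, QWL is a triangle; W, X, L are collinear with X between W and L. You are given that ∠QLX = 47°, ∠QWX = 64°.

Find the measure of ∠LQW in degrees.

1. ∠QLW = 47°  [X on ray LW]
2. ∠LWQ = 64°  [X on ray WL]
3. ∠LQW = 69°  [△QWL]

∠LQW = 69°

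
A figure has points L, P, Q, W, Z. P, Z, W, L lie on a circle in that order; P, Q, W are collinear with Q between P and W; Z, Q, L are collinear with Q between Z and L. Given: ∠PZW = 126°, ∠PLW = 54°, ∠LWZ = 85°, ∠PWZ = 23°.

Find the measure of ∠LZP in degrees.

∠LZP = 62°

1. ∠LPZ = 95°  [cyclic PZWL, opposite ∠P+∠W]
2. ∠PLZ = 23°  [same arc PZ]
3. ∠LZP = 62°  [△PZL]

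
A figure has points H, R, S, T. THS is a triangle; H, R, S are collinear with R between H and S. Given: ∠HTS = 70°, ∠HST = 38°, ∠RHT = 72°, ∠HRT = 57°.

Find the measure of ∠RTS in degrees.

1. ∠RST = 38°  [R on ray SH]
2. ∠SRT = 123°  [linear pair at R on HS]
3. ∠RTS = 19°  [△TRS]

∠RTS = 19°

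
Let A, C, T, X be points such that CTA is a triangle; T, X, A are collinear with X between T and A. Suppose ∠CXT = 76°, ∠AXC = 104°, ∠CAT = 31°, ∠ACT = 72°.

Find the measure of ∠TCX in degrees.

1. ∠ATC = 77°  [△CTA]
2. ∠CTX = 77°  [X on ray TA]
3. ∠TCX = 27°  [△CTX]

∠TCX = 27°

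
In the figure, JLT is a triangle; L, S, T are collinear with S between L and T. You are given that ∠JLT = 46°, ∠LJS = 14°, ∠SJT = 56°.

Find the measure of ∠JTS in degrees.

1. ∠JLS = 46°  [S on ray LT]
2. ∠JSL = 120°  [△JLS]
3. ∠JST = 60°  [linear pair at S on LT]
4. ∠JTS = 64°  [△JST]

∠JTS = 64°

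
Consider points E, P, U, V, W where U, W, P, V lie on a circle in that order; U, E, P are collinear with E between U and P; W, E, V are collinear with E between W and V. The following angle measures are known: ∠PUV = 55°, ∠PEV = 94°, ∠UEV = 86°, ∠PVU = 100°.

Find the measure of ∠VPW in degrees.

1. ∠PWV = 55°  [same arc PV]
2. ∠UPV = 25°  [△UPV]
3. ∠PVW = 61°  [△PEV]
4. ∠VPW = 64°  [△WPV]

∠VPW = 64°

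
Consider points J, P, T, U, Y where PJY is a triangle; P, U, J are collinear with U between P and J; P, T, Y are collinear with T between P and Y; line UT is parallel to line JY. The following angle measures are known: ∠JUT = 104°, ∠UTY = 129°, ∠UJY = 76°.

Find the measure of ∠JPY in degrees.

∠JPY = 53°

1. ∠PTU = 51°  [linear pair at T on PY]
2. ∠PJY = 76°  [U on ray JP]
3. ∠JYP = 51°  [UT∥JY, corresponding at T]
4. ∠JPY = 53°  [△PJY]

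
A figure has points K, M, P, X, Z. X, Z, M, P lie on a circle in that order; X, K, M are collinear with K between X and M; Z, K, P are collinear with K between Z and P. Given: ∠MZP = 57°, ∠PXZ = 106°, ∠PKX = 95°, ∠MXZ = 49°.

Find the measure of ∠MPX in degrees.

1. ∠MXP = 57°  [same arc MP]
2. ∠MKP = 85°  [linear pair at K on XM]
3. ∠MPZ = 49°  [same arc ZM]
4. ∠PMX = 46°  [△MKP]
5. ∠MPX = 77°  [△XMP]

∠MPX = 77°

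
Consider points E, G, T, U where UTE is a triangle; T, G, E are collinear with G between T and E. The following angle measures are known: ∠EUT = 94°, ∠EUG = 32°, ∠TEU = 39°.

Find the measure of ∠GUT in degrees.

1. ∠ETU = 47°  [△UTE]
2. ∠GEU = 39°  [G on ray ET]
3. ∠GTU = 47°  [G on ray TE]
4. ∠EGU = 109°  [△UGE]
5. ∠TGU = 71°  [linear pair at G on TE]
6. ∠GUT = 62°  [△UTG]

∠GUT = 62°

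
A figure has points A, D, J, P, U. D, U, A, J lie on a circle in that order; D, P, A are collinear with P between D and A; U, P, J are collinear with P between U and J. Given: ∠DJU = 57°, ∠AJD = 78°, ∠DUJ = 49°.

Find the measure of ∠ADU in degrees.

1. ∠DAU = 57°  [same arc DU]
2. ∠AUD = 102°  [cyclic DUAJ, opposite ∠U+∠J]
3. ∠ADU = 21°  [△DUA]

∠ADU = 21°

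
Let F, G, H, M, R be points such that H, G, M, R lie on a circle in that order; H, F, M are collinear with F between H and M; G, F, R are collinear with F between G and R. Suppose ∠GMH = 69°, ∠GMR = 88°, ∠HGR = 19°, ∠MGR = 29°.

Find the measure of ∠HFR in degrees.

1. ∠GRH = 69°  [same arc HG]
2. ∠MHR = 29°  [same arc MR]
3. ∠HFR = 82°  [△HFR]

∠HFR = 82°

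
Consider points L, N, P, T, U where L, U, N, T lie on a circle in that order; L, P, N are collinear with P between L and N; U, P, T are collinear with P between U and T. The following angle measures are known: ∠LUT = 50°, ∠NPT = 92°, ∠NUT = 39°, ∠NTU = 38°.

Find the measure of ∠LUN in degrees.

1. ∠LNT = 50°  [same arc LT]
2. ∠NLT = 39°  [same arc NT]
3. ∠LTN = 91°  [△LNT]
4. ∠LUN = 89°  [cyclic LUNT, opposite ∠U+∠T]

∠LUN = 89°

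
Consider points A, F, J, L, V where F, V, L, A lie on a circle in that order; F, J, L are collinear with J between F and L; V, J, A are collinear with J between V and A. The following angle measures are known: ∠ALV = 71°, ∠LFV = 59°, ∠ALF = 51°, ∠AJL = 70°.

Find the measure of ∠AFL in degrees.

∠AFL = 50°

1. ∠AFV = 109°  [cyclic FVLA, opposite ∠F+∠L]
2. ∠AVF = 51°  [same arc FA]
3. ∠AJF = 110°  [linear pair at J on FL]
4. ∠FAV = 20°  [△FVA]
5. ∠AFL = 50°  [△FJA]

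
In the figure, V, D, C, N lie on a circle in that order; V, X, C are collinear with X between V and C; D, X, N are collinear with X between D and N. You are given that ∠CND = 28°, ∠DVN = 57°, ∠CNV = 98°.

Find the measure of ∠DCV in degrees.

1. ∠CVD = 28°  [same arc DC]
2. ∠CDV = 82°  [cyclic VDCN, opposite ∠D+∠N]
3. ∠DCV = 70°  [△VDC]

∠DCV = 70°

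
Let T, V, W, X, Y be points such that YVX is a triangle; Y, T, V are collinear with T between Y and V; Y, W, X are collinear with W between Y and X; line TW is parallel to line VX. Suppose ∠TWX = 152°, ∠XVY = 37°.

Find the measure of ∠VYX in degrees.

1. ∠TWY = 28°  [linear pair at W on YX]
2. ∠WTY = 37°  [TW∥VX, corresponding at T]
3. ∠TYW = 115°  [△YTW]
4. ∠VYX = 115°  [T on YV, W on YX]

∠VYX = 115°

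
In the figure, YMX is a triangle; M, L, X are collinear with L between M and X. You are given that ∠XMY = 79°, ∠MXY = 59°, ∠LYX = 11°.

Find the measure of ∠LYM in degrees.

∠LYM = 31°

1. ∠LMY = 79°  [L on ray MX]
2. ∠LXY = 59°  [L on ray XM]
3. ∠XLY = 110°  [△YLX]
4. ∠MLY = 70°  [linear pair at L on MX]
5. ∠LYM = 31°  [△YML]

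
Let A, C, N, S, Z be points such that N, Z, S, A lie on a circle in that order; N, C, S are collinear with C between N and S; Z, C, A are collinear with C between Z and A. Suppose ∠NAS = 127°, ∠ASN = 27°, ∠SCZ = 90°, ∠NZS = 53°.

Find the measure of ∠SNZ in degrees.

1. ∠AZN = 27°  [same arc NA]
2. ∠NCZ = 90°  [linear pair at C on NS]
3. ∠SNZ = 63°  [△NCZ]

∠SNZ = 63°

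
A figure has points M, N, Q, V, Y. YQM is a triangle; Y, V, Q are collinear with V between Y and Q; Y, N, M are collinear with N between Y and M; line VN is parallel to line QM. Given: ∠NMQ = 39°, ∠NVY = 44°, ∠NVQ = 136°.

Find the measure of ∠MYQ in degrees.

1. ∠QMY = 39°  [N on ray MY]
2. ∠MQY = 44°  [VN∥QM, corresponding at V]
3. ∠MYQ = 97°  [△YQM]

∠MYQ = 97°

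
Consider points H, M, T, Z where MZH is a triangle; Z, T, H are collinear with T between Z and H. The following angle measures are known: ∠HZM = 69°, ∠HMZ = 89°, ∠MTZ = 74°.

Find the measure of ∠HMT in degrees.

∠HMT = 52°

1. ∠MHZ = 22°  [△MZH]
2. ∠HTM = 106°  [linear pair at T on ZH]
3. ∠MHT = 22°  [T on ray HZ]
4. ∠HMT = 52°  [△MTH]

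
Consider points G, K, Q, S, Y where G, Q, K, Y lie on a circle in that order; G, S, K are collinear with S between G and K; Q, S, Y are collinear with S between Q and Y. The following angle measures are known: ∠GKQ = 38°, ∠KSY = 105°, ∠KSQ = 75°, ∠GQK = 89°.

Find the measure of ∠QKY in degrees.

∠QKY = 60°

1. ∠KGQ = 53°  [△GQK]
2. ∠KQY = 67°  [△QSK]
3. ∠KYQ = 53°  [same arc QK]
4. ∠QKY = 60°  [△QKY]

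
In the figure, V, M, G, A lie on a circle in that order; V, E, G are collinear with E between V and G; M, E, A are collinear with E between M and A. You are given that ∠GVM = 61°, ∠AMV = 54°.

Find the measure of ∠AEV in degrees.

1. ∠GAM = 61°  [same arc MG]
2. ∠AGV = 54°  [same arc VA]
3. ∠AEG = 65°  [△GEA]
4. ∠AEV = 115°  [linear pair at E on VG]

∠AEV = 115°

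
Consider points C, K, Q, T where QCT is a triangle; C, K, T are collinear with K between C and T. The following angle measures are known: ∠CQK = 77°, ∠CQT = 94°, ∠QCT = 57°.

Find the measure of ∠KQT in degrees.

1. ∠CTQ = 29°  [△QCT]
2. ∠KCQ = 57°  [K on ray CT]
3. ∠KTQ = 29°  [K on ray TC]
4. ∠CKQ = 46°  [△QCK]
5. ∠QKT = 134°  [linear pair at K on CT]
6. ∠KQT = 17°  [△QKT]

∠KQT = 17°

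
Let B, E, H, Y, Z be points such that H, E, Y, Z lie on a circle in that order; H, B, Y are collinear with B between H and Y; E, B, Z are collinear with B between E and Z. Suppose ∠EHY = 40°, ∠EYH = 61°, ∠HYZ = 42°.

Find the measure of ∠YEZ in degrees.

1. ∠HEY = 79°  [△HEY]
2. ∠HZY = 101°  [cyclic HEYZ, opposite ∠E+∠Z]
3. ∠YHZ = 37°  [△HYZ]
4. ∠YEZ = 37°  [same arc YZ]

∠YEZ = 37°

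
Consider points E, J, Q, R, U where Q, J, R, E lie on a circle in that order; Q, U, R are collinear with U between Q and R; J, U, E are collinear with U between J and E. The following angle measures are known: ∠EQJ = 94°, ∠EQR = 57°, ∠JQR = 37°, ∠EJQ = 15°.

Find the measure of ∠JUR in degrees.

1. ∠JEQ = 71°  [△QJE]
2. ∠EJR = 57°  [same arc RE]
3. ∠JRQ = 71°  [same arc QJ]
4. ∠JUR = 52°  [△JUR]

∠JUR = 52°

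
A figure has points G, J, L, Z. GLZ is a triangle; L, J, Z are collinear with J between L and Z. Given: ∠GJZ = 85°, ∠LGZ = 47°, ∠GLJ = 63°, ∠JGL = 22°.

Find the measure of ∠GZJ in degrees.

1. ∠GLZ = 63°  [J on ray LZ]
2. ∠GZL = 70°  [△GLZ]
3. ∠GZJ = 70°  [J on ray ZL]

∠GZJ = 70°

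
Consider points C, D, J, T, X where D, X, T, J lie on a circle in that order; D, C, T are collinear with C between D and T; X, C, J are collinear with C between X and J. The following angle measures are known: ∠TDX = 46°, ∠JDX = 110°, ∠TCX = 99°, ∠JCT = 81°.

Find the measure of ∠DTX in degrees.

∠DTX = 17°

1. ∠TJX = 46°  [same arc XT]
2. ∠JTX = 70°  [cyclic DXTJ, opposite ∠D+∠T]
3. ∠JXT = 64°  [△XTJ]
4. ∠DTX = 17°  [△XCT]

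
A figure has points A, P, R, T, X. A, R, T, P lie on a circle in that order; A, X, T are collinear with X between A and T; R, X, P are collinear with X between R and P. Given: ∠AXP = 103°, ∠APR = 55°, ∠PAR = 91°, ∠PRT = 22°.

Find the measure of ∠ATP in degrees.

1. ∠PXT = 77°  [linear pair at X on AT]
2. ∠PTR = 89°  [cyclic ARTP, opposite ∠A+∠T]
3. ∠RPT = 69°  [△RTP]
4. ∠ATP = 34°  [△TXP]

∠ATP = 34°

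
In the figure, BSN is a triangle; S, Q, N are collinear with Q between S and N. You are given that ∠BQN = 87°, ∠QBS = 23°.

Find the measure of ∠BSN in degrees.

∠BSN = 64°

1. ∠BQS = 93°  [linear pair at Q on SN]
2. ∠BSQ = 64°  [△BSQ]
3. ∠BSN = 64°  [Q on ray SN]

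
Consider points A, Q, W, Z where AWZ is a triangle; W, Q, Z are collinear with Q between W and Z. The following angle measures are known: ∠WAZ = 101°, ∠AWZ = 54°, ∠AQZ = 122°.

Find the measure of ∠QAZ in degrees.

1. ∠AZW = 25°  [△AWZ]
2. ∠AZQ = 25°  [Q on ray ZW]
3. ∠QAZ = 33°  [△AQZ]

∠QAZ = 33°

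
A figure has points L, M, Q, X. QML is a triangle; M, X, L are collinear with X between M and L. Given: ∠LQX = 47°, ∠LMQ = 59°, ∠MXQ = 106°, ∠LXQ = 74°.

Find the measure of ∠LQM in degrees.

∠LQM = 62°

1. ∠QLX = 59°  [△QXL]
2. ∠MLQ = 59°  [X on ray LM]
3. ∠LQM = 62°  [△QML]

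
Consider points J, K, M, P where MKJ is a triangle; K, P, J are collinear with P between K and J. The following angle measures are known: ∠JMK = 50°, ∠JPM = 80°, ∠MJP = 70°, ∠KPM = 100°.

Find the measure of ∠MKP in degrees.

1. ∠KJM = 70°  [P on ray JK]
2. ∠JKM = 60°  [△MKJ]
3. ∠MKP = 60°  [P on ray KJ]

∠MKP = 60°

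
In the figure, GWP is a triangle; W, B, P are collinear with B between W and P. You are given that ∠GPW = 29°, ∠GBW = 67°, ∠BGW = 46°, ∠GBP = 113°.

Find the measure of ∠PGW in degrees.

1. ∠BWG = 67°  [△GWB]
2. ∠GWP = 67°  [B on ray WP]
3. ∠PGW = 84°  [△GWP]

∠PGW = 84°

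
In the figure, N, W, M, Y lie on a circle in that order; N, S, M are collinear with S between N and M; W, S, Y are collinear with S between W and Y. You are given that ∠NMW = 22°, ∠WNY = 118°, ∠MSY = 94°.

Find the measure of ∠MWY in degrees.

1. ∠NYW = 22°  [same arc NW]
2. ∠NSY = 86°  [linear pair at S on NM]
3. ∠MNY = 72°  [△NSY]
4. ∠MWY = 72°  [same arc MY]

∠MWY = 72°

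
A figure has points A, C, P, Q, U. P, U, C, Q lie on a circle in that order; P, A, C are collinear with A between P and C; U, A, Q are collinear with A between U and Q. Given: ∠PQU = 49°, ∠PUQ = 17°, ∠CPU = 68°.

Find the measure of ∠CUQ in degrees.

1. ∠QPU = 114°  [△PUQ]
2. ∠CQU = 68°  [same arc UC]
3. ∠QCU = 66°  [cyclic PUCQ, opposite ∠P+∠C]
4. ∠CUQ = 46°  [△UCQ]

∠CUQ = 46°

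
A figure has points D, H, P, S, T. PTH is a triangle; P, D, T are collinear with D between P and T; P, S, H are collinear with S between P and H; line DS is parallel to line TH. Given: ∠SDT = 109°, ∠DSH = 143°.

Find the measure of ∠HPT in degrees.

∠HPT = 72°

1. ∠PDS = 71°  [linear pair at D on PT]
2. ∠DSP = 37°  [linear pair at S on PH]
3. ∠DPS = 72°  [△PDS]
4. ∠HPT = 72°  [D on PT, S on PH]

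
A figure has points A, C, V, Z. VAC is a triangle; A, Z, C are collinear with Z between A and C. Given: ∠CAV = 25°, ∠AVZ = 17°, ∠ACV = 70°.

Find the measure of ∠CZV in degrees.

1. ∠VAZ = 25°  [Z on ray AC]
2. ∠AZV = 138°  [△VAZ]
3. ∠CZV = 42°  [linear pair at Z on AC]

∠CZV = 42°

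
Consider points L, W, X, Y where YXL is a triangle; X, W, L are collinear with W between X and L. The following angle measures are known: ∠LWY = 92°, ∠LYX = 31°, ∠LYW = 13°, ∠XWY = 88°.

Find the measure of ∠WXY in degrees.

1. ∠WLY = 75°  [△YWL]
2. ∠XLY = 75°  [W on ray LX]
3. ∠LXY = 74°  [△YXL]
4. ∠WXY = 74°  [W on ray XL]

∠WXY = 74°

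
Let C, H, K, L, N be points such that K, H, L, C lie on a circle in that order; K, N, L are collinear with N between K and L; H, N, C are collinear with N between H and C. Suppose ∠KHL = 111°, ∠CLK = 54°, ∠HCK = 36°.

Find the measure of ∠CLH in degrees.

∠CLH = 90°

1. ∠CHK = 54°  [same arc KC]
2. ∠CKH = 90°  [△KHC]
3. ∠CLH = 90°  [cyclic KHLC, opposite ∠K+∠L]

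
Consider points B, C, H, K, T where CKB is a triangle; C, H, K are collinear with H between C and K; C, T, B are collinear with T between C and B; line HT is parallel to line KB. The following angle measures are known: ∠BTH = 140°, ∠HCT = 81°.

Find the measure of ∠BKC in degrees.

1. ∠CTH = 40°  [linear pair at T on CB]
2. ∠CHT = 59°  [△CHT]
3. ∠BKC = 59°  [HT∥KB, corresponding at H]

∠BKC = 59°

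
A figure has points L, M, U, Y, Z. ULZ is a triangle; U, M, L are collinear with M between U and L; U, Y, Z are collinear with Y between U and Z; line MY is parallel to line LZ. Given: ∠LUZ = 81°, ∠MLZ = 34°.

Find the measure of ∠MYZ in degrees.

∠MYZ = 115°

1. ∠ULZ = 34°  [M on ray LU]
2. ∠LZU = 65°  [△ULZ]
3. ∠MYU = 65°  [MY∥LZ, corresponding at Y]
4. ∠MYZ = 115°  [linear pair at Y on UZ]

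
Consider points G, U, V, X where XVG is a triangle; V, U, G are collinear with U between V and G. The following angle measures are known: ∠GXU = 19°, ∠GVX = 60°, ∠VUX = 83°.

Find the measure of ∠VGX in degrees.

1. ∠GUX = 97°  [linear pair at U on VG]
2. ∠UGX = 64°  [△XUG]
3. ∠VGX = 64°  [U on ray GV]

∠VGX = 64°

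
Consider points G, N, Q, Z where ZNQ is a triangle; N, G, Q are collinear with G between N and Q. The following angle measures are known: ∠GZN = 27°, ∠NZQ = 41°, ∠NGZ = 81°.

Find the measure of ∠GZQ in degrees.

1. ∠GNZ = 72°  [△ZNG]
2. ∠QGZ = 99°  [linear pair at G on NQ]
3. ∠QNZ = 72°  [G on ray NQ]
4. ∠NQZ = 67°  [△ZNQ]
5. ∠GQZ = 67°  [G on ray QN]
6. ∠GZQ = 14°  [△ZGQ]

∠GZQ = 14°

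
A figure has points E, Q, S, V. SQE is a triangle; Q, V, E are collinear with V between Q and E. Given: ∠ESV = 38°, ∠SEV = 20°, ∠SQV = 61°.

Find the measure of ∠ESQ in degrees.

1. ∠QES = 20°  [V on ray EQ]
2. ∠EQS = 61°  [V on ray QE]
3. ∠ESQ = 99°  [△SQE]

∠ESQ = 99°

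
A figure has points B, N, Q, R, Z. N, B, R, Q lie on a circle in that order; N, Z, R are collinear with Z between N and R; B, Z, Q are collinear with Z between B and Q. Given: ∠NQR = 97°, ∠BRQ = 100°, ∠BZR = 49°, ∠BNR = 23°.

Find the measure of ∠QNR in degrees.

∠QNR = 57°

1. ∠BNQ = 80°  [cyclic NBRQ, opposite ∠N+∠R]
2. ∠NZQ = 49°  [vertical angles at Z]
3. ∠BZN = 131°  [linear pair at Z on NR]
4. ∠NBQ = 26°  [△NZB]
5. ∠BQN = 74°  [△NBQ]
6. ∠QNR = 57°  [△NZQ]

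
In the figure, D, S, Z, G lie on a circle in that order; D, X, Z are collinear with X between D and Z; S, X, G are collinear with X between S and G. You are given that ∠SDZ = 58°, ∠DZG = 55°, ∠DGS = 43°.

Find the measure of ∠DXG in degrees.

1. ∠SGZ = 58°  [same arc SZ]
2. ∠GXZ = 67°  [△ZXG]
3. ∠DXG = 113°  [linear pair at X on DZ]

∠DXG = 113°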